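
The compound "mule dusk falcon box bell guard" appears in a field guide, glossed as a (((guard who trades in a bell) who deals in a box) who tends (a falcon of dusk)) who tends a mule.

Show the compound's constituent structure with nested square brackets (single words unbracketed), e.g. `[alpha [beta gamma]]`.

Whole compound: head "guard" (specifically "dusk falcon box bell guard"), modifier "mule".
"dusk falcon box bell guard" → head "guard" (specifically "box bell guard"), modifier "dusk falcon".
"dusk falcon" → head "falcon", modifier "dusk".
"box bell guard" → head "guard" (specifically "bell guard"), modifier "box".
"bell guard" → head "guard", modifier "bell".
So the structure is [mule [[dusk falcon] [box [bell guard]]]].

[mule [[dusk falcon] [box [bell guard]]]]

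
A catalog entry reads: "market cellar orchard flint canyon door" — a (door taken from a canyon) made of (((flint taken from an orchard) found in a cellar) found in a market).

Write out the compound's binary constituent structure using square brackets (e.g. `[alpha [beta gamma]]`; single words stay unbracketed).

The outermost head in the paraphrase is "door" (specifically "canyon door"), modified by "market cellar orchard flint".
Within "market cellar orchard flint", the head is "flint" (specifically "cellar orchard flint") and the modifier is "market".
Within "cellar orchard flint", the head is "flint" (specifically "orchard flint") and the modifier is "cellar".
Within "orchard flint", the head is "flint" and the modifier is "orchard".
Within "canyon door", the head is "door" and the modifier is "canyon".
Assembled: [[market [cellar [orchard flint]]] [canyon door]].

[[market [cellar [orchard flint]]] [canyon door]]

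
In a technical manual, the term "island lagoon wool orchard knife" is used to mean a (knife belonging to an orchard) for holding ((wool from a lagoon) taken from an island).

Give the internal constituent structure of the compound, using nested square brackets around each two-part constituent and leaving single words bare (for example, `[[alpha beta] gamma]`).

[[island [lagoon wool]] [orchard knife]]

Overall it is a kind of knife (specifically "orchard knife"); the modifier is "island lagoon wool".
"island lagoon wool" → head "wool" (specifically "lagoon wool"), modifier "island".
"lagoon wool" → head "wool", modifier "lagoon".
"orchard knife" → head "knife", modifier "orchard".
Putting it together: [[island [lagoon wool]] [orchard knife]].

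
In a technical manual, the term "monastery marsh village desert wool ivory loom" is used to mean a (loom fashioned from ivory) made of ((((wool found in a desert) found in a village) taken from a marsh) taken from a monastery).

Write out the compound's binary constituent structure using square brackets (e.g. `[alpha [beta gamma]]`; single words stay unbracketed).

Overall it is a kind of loom (specifically "ivory loom"); the modifier is "monastery marsh village desert wool".
"monastery marsh village desert wool" → head "wool" (specifically "marsh village desert wool"), modifier "monastery".
"marsh village desert wool" → head "wool" (specifically "village desert wool"), modifier "marsh".
"village desert wool" → head "wool" (specifically "desert wool"), modifier "village".
"desert wool" → head "wool", modifier "desert".
"ivory loom" → head "loom", modifier "ivory".
So the structure is [[monastery [marsh [village [desert wool]]]] [ivory loom]].

[[monastery [marsh [village [desert wool]]]] [ivory loom]]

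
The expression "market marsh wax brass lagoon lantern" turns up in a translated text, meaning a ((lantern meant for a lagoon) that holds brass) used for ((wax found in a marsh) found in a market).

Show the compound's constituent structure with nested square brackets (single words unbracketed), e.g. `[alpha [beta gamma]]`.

The outermost head in the paraphrase is "lantern" (specifically "brass lagoon lantern"), modified by "market marsh wax".
Within "market marsh wax", the head is "wax" (specifically "marsh wax") and the modifier is "market".
Within "marsh wax", the head is "wax" and the modifier is "marsh".
Within "brass lagoon lantern", the head is "lantern" (specifically "lagoon lantern") and the modifier is "brass".
Within "lagoon lantern", the head is "lantern" and the modifier is "lagoon".
Putting it together: [[market [marsh wax]] [brass [lagoon lantern]]].

[[market [marsh wax]] [brass [lagoon lantern]]]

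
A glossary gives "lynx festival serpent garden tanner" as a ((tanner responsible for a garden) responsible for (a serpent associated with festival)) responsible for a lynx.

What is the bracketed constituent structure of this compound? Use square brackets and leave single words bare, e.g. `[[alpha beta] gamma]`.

At the top level: head "tanner" (specifically "festival serpent garden tanner"); modifier "lynx".
"festival serpent garden tanner" → head "tanner" (specifically "garden tanner"), modifier "festival serpent".
"festival serpent" → head "serpent", modifier "festival".
"garden tanner" → head "tanner", modifier "garden".
Assembled: [lynx [[festival serpent] [garden tanner]]].

[lynx [[festival serpent] [garden tanner]]]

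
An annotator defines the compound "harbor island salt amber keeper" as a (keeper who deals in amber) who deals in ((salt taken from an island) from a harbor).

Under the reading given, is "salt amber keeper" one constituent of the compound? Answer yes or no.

no

The top-level split is [harbor island salt] [amber keeper]; the full structure is [[harbor [island salt]] [amber keeper]].
"salt amber keeper" straddles a constituent boundary, so it is not a single unit.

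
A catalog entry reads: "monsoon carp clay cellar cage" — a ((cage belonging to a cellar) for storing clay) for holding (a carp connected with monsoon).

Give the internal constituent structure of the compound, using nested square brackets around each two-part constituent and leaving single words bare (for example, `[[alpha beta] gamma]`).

[[monsoon carp] [clay [cellar cage]]]

At the top level: head "cage" (specifically "clay cellar cage"); modifier "monsoon carp".
"monsoon carp" → head "carp", modifier "monsoon".
"clay cellar cage" → head "cage" (specifically "cellar cage"), modifier "clay".
"cellar cage" → head "cage", modifier "cellar".
Assembled: [[monsoon carp] [clay [cellar cage]]].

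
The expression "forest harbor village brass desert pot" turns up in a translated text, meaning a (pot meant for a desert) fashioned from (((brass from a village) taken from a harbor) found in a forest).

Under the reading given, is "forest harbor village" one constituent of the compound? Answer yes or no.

no

The top-level split is [forest harbor village brass] [desert pot]; the full structure is [[forest [harbor [village brass]]] [desert pot]].
"forest harbor village" straddles a constituent boundary, so it is not a single unit.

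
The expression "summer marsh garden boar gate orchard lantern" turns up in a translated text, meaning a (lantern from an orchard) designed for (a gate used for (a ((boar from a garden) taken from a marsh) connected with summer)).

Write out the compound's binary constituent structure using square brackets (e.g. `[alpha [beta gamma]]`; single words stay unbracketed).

[[[summer [marsh [garden boar]]] gate] [orchard lantern]]

Whole compound: head "lantern" (specifically "orchard lantern"), modifier "summer marsh garden boar gate".
Inside "summer marsh garden boar gate": head "gate", modifier "summer marsh garden boar".
Inside "summer marsh garden boar": head "boar" (specifically "marsh garden boar"), modifier "summer".
Inside "marsh garden boar": head "boar" (specifically "garden boar"), modifier "marsh".
Inside "garden boar": head "boar", modifier "garden".
Inside "orchard lantern": head "lantern", modifier "orchard".
So the structure is [[[summer [marsh [garden boar]]] gate] [orchard lantern]].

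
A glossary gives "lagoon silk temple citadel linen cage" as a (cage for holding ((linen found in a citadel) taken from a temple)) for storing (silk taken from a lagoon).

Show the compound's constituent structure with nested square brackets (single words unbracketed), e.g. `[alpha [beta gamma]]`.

The outermost head in the paraphrase is "cage" (specifically "temple citadel linen cage"), modified by "lagoon silk".
Inside "lagoon silk": head "silk", modifier "lagoon".
Inside "temple citadel linen cage": head "cage", modifier "temple citadel linen".
Inside "temple citadel linen": head "linen" (specifically "citadel linen"), modifier "temple".
Inside "citadel linen": head "linen", modifier "citadel".
Assembled: [[lagoon silk] [[temple [citadel linen]] cage]].

[[lagoon silk] [[temple [citadel linen]] cage]]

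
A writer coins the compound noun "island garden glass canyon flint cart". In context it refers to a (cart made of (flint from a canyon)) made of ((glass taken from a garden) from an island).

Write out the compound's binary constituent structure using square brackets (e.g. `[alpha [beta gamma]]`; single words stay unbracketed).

[[island [garden glass]] [[canyon flint] cart]]

Overall it is a kind of cart (specifically "canyon flint cart"); the modifier is "island garden glass".
Within "island garden glass", the head is "glass" (specifically "garden glass") and the modifier is "island".
Within "garden glass", the head is "glass" and the modifier is "garden".
Within "canyon flint cart", the head is "cart" and the modifier is "canyon flint".
Within "canyon flint", the head is "flint" and the modifier is "canyon".
Putting it together: [[island [garden glass]] [[canyon flint] cart]].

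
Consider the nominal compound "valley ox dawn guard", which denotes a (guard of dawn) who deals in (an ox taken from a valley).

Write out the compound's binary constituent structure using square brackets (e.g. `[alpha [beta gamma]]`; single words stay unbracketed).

Whole compound: head "guard" (specifically "dawn guard"), modifier "valley ox".
Within "valley ox", the head is "ox" and the modifier is "valley".
Within "dawn guard", the head is "guard" and the modifier is "dawn".
So the structure is [[valley ox] [dawn guard]].

[[valley ox] [dawn guard]]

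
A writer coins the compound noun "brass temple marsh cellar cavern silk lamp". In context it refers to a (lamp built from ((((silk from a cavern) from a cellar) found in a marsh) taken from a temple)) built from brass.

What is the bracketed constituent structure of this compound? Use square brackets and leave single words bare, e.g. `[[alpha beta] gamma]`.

[brass [[temple [marsh [cellar [cavern silk]]]] lamp]]

At the top level: head "lamp" (specifically "temple marsh cellar cavern silk lamp"); modifier "brass".
"temple marsh cellar cavern silk lamp" → head "lamp", modifier "temple marsh cellar cavern silk".
"temple marsh cellar cavern silk" → head "silk" (specifically "marsh cellar cavern silk"), modifier "temple".
"marsh cellar cavern silk" → head "silk" (specifically "cellar cavern silk"), modifier "marsh".
"cellar cavern silk" → head "silk" (specifically "cavern silk"), modifier "cellar".
"cavern silk" → head "silk", modifier "cavern".
So the structure is [brass [[temple [marsh [cellar [cavern silk]]]] lamp]].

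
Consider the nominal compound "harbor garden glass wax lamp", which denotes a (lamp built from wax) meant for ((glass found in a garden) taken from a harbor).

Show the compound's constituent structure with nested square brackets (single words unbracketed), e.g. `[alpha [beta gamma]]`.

[[harbor [garden glass]] [wax lamp]]

Overall it is a kind of lamp (specifically "wax lamp"); the modifier is "harbor garden glass".
Inside "harbor garden glass": head "glass" (specifically "garden glass"), modifier "harbor".
Inside "garden glass": head "glass", modifier "garden".
Inside "wax lamp": head "lamp", modifier "wax".
So the structure is [[harbor [garden glass]] [wax lamp]].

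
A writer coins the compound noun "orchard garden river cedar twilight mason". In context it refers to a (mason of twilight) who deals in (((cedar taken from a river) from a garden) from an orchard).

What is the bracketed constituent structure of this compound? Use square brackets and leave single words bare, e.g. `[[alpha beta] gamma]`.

[[orchard [garden [river cedar]]] [twilight mason]]

At the top level: head "mason" (specifically "twilight mason"); modifier "orchard garden river cedar".
Inside "orchard garden river cedar": head "cedar" (specifically "garden river cedar"), modifier "orchard".
Inside "garden river cedar": head "cedar" (specifically "river cedar"), modifier "garden".
Inside "river cedar": head "cedar", modifier "river".
Inside "twilight mason": head "mason", modifier "twilight".
Putting it together: [[orchard [garden [river cedar]]] [twilight mason]].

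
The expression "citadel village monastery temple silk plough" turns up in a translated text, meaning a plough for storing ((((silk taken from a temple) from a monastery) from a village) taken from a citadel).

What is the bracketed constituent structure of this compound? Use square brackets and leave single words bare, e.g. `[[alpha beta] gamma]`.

[[citadel [village [monastery [temple silk]]]] plough]

Overall it is a kind of plough; the modifier is "citadel village monastery temple silk".
Within "citadel village monastery temple silk", the head is "silk" (specifically "village monastery temple silk") and the modifier is "citadel".
Within "village monastery temple silk", the head is "silk" (specifically "monastery temple silk") and the modifier is "village".
Within "monastery temple silk", the head is "silk" (specifically "temple silk") and the modifier is "monastery".
Within "temple silk", the head is "silk" and the modifier is "temple".
So the structure is [[citadel [village [monastery [temple silk]]]] plough].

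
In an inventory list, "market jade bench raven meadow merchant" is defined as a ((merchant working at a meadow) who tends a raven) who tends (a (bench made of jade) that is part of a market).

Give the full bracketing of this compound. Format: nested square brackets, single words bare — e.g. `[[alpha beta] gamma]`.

At the top level: head "merchant" (specifically "raven meadow merchant"); modifier "market jade bench".
Within "market jade bench", the head is "bench" (specifically "jade bench") and the modifier is "market".
Within "jade bench", the head is "bench" and the modifier is "jade".
Within "raven meadow merchant", the head is "merchant" (specifically "meadow merchant") and the modifier is "raven".
Within "meadow merchant", the head is "merchant" and the modifier is "meadow".
Putting it together: [[market [jade bench]] [raven [meadow merchant]]].

[[market [jade bench]] [raven [meadow merchant]]]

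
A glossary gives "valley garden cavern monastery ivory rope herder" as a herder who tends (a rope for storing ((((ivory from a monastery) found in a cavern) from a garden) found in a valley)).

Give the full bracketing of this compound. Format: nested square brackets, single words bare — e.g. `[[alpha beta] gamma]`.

The outermost head in the paraphrase is "herder", modified by "valley garden cavern monastery ivory rope".
"valley garden cavern monastery ivory rope" → head "rope", modifier "valley garden cavern monastery ivory".
"valley garden cavern monastery ivory" → head "ivory" (specifically "garden cavern monastery ivory"), modifier "valley".
"garden cavern monastery ivory" → head "ivory" (specifically "cavern monastery ivory"), modifier "garden".
"cavern monastery ivory" → head "ivory" (specifically "monastery ivory"), modifier "cavern".
"monastery ivory" → head "ivory", modifier "monastery".
Assembled: [[[valley [garden [cavern [monastery ivory]]]] rope] herder].

[[[valley [garden [cavern [monastery ivory]]]] rope] herder]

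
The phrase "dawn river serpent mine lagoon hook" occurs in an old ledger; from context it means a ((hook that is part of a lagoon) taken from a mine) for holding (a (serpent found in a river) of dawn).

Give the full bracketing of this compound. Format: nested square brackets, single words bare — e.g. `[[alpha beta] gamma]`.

[[dawn [river serpent]] [mine [lagoon hook]]]

Whole compound: head "hook" (specifically "mine lagoon hook"), modifier "dawn river serpent".
Within "dawn river serpent", the head is "serpent" (specifically "river serpent") and the modifier is "dawn".
Within "river serpent", the head is "serpent" and the modifier is "river".
Within "mine lagoon hook", the head is "hook" (specifically "lagoon hook") and the modifier is "mine".
Within "lagoon hook", the head is "hook" and the modifier is "lagoon".
Assembled: [[dawn [river serpent]] [mine [lagoon hook]]].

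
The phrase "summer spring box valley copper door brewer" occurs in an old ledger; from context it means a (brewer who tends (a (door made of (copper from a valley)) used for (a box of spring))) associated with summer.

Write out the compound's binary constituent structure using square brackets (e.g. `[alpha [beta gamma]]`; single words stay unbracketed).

Overall it is a kind of brewer (specifically "spring box valley copper door brewer"); the modifier is "summer".
Within "spring box valley copper door brewer", the head is "brewer" and the modifier is "spring box valley copper door".
Within "spring box valley copper door", the head is "door" (specifically "valley copper door") and the modifier is "spring box".
Within "spring box", the head is "box" and the modifier is "spring".
Within "valley copper door", the head is "door" and the modifier is "valley copper".
Within "valley copper", the head is "copper" and the modifier is "valley".
Putting it together: [summer [[[spring box] [[valley copper] door]] brewer]].

[summer [[[spring box] [[valley copper] door]] brewer]]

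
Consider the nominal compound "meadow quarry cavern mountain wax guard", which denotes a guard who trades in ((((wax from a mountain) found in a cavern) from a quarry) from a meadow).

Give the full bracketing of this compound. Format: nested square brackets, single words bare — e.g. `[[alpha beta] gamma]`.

[[meadow [quarry [cavern [mountain wax]]]] guard]

Overall it is a kind of guard; the modifier is "meadow quarry cavern mountain wax".
Inside "meadow quarry cavern mountain wax": head "wax" (specifically "quarry cavern mountain wax"), modifier "meadow".
Inside "quarry cavern mountain wax": head "wax" (specifically "cavern mountain wax"), modifier "quarry".
Inside "cavern mountain wax": head "wax" (specifically "mountain wax"), modifier "cavern".
Inside "mountain wax": head "wax", modifier "mountain".
So the structure is [[meadow [quarry [cavern [mountain wax]]]] guard].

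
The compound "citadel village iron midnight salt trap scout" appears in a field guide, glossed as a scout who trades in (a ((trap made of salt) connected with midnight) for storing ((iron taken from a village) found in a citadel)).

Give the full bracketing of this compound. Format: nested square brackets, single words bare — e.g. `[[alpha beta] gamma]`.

Whole compound: head "scout", modifier "citadel village iron midnight salt trap".
Inside "citadel village iron midnight salt trap": head "trap" (specifically "midnight salt trap"), modifier "citadel village iron".
Inside "citadel village iron": head "iron" (specifically "village iron"), modifier "citadel".
Inside "village iron": head "iron", modifier "village".
Inside "midnight salt trap": head "trap" (specifically "salt trap"), modifier "midnight".
Inside "salt trap": head "trap", modifier "salt".
Assembled: [[[citadel [village iron]] [midnight [salt trap]]] scout].

[[[citadel [village iron]] [midnight [salt trap]]] scout]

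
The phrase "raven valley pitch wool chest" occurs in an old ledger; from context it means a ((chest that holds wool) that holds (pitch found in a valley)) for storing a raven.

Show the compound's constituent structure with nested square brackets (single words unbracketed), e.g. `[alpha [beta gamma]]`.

The outermost head in the paraphrase is "chest" (specifically "valley pitch wool chest"), modified by "raven".
"valley pitch wool chest" → head "chest" (specifically "wool chest"), modifier "valley pitch".
"valley pitch" → head "pitch", modifier "valley".
"wool chest" → head "chest", modifier "wool".
Putting it together: [raven [[valley pitch] [wool chest]]].

[raven [[valley pitch] [wool chest]]]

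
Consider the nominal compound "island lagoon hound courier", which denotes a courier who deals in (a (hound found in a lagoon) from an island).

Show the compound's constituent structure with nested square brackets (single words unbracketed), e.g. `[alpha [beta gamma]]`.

[[island [lagoon hound]] courier]

The outermost head in the paraphrase is "courier", modified by "island lagoon hound".
Inside "island lagoon hound": head "hound" (specifically "lagoon hound"), modifier "island".
Inside "lagoon hound": head "hound", modifier "lagoon".
Assembled: [[island [lagoon hound]] courier].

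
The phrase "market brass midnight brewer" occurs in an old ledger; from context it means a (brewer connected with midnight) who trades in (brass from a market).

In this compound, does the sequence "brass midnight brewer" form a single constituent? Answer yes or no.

no

The top-level split is [market brass] [midnight brewer]; the full structure is [[market brass] [midnight brewer]].
"brass midnight brewer" straddles a constituent boundary, so it is not a single unit.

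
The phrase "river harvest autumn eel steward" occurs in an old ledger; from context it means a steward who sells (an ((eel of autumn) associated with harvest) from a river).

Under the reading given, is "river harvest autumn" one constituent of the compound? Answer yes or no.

The top-level split is [river harvest autumn eel] [steward]; the full structure is [[river [harvest [autumn eel]]] steward].
"river harvest autumn" straddles a constituent boundary, so it is not a single unit.

no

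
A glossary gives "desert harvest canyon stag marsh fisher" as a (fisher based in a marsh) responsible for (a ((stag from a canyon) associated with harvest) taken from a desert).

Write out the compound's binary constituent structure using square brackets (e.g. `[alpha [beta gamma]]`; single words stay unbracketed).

Whole compound: head "fisher" (specifically "marsh fisher"), modifier "desert harvest canyon stag".
Within "desert harvest canyon stag", the head is "stag" (specifically "harvest canyon stag") and the modifier is "desert".
Within "harvest canyon stag", the head is "stag" (specifically "canyon stag") and the modifier is "harvest".
Within "canyon stag", the head is "stag" and the modifier is "canyon".
Within "marsh fisher", the head is "fisher" and the modifier is "marsh".
So the structure is [[desert [harvest [canyon stag]]] [marsh fisher]].

[[desert [harvest [canyon stag]]] [marsh fisher]]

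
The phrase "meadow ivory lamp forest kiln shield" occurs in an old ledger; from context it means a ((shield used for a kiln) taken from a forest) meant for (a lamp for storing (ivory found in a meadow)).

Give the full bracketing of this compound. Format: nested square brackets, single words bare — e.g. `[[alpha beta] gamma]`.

Whole compound: head "shield" (specifically "forest kiln shield"), modifier "meadow ivory lamp".
"meadow ivory lamp" → head "lamp", modifier "meadow ivory".
"meadow ivory" → head "ivory", modifier "meadow".
"forest kiln shield" → head "shield" (specifically "kiln shield"), modifier "forest".
"kiln shield" → head "shield", modifier "kiln".
Putting it together: [[[meadow ivory] lamp] [forest [kiln shield]]].

[[[meadow ivory] lamp] [forest [kiln shield]]]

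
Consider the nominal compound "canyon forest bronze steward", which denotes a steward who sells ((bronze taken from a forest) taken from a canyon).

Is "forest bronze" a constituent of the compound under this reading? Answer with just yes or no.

yes

The paraphrase groups the words so that "forest bronze" is one unit: it corresponds to a single parenthesized sub-phrase.
The full structure is [[canyon [forest bronze]] steward], in which [forest bronze] is a constituent.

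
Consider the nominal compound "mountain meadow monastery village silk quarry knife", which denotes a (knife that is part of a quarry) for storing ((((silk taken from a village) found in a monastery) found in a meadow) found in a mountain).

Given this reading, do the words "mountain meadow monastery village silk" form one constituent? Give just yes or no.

The paraphrase groups the words so that "mountain meadow monastery village silk" is one unit: it corresponds to a single parenthesized sub-phrase.
The full structure is [[mountain [meadow [monastery [village silk]]]] [quarry knife]], in which [mountain meadow monastery village silk] is a constituent.

yes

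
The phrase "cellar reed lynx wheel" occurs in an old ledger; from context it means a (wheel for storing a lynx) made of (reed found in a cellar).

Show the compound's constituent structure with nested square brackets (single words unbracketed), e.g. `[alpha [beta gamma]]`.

[[cellar reed] [lynx wheel]]

Whole compound: head "wheel" (specifically "lynx wheel"), modifier "cellar reed".
Within "cellar reed", the head is "reed" and the modifier is "cellar".
Within "lynx wheel", the head is "wheel" and the modifier is "lynx".
Putting it together: [[cellar reed] [lynx wheel]].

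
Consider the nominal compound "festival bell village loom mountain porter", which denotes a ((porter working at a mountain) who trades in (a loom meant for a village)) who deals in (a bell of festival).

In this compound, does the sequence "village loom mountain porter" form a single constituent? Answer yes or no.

yes

The paraphrase groups the words so that "village loom mountain porter" is one unit: it corresponds to a single parenthesized sub-phrase.
The full structure is [[festival bell] [[village loom] [mountain porter]]], in which [village loom mountain porter] is a constituent.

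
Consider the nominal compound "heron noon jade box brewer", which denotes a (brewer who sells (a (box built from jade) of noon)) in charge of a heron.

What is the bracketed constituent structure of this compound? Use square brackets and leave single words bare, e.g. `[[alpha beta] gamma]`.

[heron [[noon [jade box]] brewer]]

Whole compound: head "brewer" (specifically "noon jade box brewer"), modifier "heron".
Inside "noon jade box brewer": head "brewer", modifier "noon jade box".
Inside "noon jade box": head "box" (specifically "jade box"), modifier "noon".
Inside "jade box": head "box", modifier "jade".
Putting it together: [heron [[noon [jade box]] brewer]].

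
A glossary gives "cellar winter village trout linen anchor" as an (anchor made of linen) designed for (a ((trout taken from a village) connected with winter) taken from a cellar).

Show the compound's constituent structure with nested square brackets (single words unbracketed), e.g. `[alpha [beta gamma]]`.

[[cellar [winter [village trout]]] [linen anchor]]

The outermost head in the paraphrase is "anchor" (specifically "linen anchor"), modified by "cellar winter village trout".
Within "cellar winter village trout", the head is "trout" (specifically "winter village trout") and the modifier is "cellar".
Within "winter village trout", the head is "trout" (specifically "village trout") and the modifier is "winter".
Within "village trout", the head is "trout" and the modifier is "village".
Within "linen anchor", the head is "anchor" and the modifier is "linen".
Putting it together: [[cellar [winter [village trout]]] [linen anchor]].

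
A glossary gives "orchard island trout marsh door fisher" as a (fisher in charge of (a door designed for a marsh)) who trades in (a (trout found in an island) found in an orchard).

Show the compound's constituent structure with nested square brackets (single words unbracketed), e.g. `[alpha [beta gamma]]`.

[[orchard [island trout]] [[marsh door] fisher]]

At the top level: head "fisher" (specifically "marsh door fisher"); modifier "orchard island trout".
Inside "orchard island trout": head "trout" (specifically "island trout"), modifier "orchard".
Inside "island trout": head "trout", modifier "island".
Inside "marsh door fisher": head "fisher", modifier "marsh door".
Inside "marsh door": head "door", modifier "marsh".
Putting it together: [[orchard [island trout]] [[marsh door] fisher]].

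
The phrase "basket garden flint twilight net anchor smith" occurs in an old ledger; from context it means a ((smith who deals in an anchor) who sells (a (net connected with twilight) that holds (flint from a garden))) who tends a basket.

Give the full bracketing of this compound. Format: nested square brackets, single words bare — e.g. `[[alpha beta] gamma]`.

At the top level: head "smith" (specifically "garden flint twilight net anchor smith"); modifier "basket".
Inside "garden flint twilight net anchor smith": head "smith" (specifically "anchor smith"), modifier "garden flint twilight net".
Inside "garden flint twilight net": head "net" (specifically "twilight net"), modifier "garden flint".
Inside "garden flint": head "flint", modifier "garden".
Inside "twilight net": head "net", modifier "twilight".
Inside "anchor smith": head "smith", modifier "anchor".
So the structure is [basket [[[garden flint] [twilight net]] [anchor smith]]].

[basket [[[garden flint] [twilight net]] [anchor smith]]]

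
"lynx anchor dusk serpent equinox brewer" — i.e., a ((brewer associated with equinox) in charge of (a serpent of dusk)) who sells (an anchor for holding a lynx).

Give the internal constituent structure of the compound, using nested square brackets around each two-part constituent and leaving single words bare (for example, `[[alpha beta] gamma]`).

[[lynx anchor] [[dusk serpent] [equinox brewer]]]

At the top level: head "brewer" (specifically "dusk serpent equinox brewer"); modifier "lynx anchor".
"lynx anchor" → head "anchor", modifier "lynx".
"dusk serpent equinox brewer" → head "brewer" (specifically "equinox brewer"), modifier "dusk serpent".
"dusk serpent" → head "serpent", modifier "dusk".
"equinox brewer" → head "brewer", modifier "equinox".
Putting it together: [[lynx anchor] [[dusk serpent] [equinox brewer]]].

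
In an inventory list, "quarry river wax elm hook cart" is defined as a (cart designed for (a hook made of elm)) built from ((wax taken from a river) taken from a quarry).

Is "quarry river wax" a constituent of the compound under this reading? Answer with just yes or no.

yes

The paraphrase groups the words so that "quarry river wax" is one unit: it corresponds to a single parenthesized sub-phrase.
The full structure is [[quarry [river wax]] [[elm hook] cart]], in which [quarry river wax] is a constituent.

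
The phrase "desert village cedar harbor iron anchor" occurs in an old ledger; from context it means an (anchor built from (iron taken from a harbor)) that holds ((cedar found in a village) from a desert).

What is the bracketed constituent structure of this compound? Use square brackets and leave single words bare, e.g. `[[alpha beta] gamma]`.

At the top level: head "anchor" (specifically "harbor iron anchor"); modifier "desert village cedar".
"desert village cedar" → head "cedar" (specifically "village cedar"), modifier "desert".
"village cedar" → head "cedar", modifier "village".
"harbor iron anchor" → head "anchor", modifier "harbor iron".
"harbor iron" → head "iron", modifier "harbor".
Assembled: [[desert [village cedar]] [[harbor iron] anchor]].

[[desert [village cedar]] [[harbor iron] anchor]]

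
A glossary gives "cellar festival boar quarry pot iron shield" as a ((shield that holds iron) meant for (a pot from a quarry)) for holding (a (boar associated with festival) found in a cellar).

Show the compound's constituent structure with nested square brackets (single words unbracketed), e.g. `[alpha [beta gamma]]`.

Overall it is a kind of shield (specifically "quarry pot iron shield"); the modifier is "cellar festival boar".
Inside "cellar festival boar": head "boar" (specifically "festival boar"), modifier "cellar".
Inside "festival boar": head "boar", modifier "festival".
Inside "quarry pot iron shield": head "shield" (specifically "iron shield"), modifier "quarry pot".
Inside "quarry pot": head "pot", modifier "quarry".
Inside "iron shield": head "shield", modifier "iron".
So the structure is [[cellar [festival boar]] [[quarry pot] [iron shield]]].

[[cellar [festival boar]] [[quarry pot] [iron shield]]]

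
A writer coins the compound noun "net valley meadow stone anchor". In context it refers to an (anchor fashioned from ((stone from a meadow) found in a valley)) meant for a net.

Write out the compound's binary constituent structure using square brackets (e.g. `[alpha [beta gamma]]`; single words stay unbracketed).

Whole compound: head "anchor" (specifically "valley meadow stone anchor"), modifier "net".
"valley meadow stone anchor" → head "anchor", modifier "valley meadow stone".
"valley meadow stone" → head "stone" (specifically "meadow stone"), modifier "valley".
"meadow stone" → head "stone", modifier "meadow".
Putting it together: [net [[valley [meadow stone]] anchor]].

[net [[valley [meadow stone]] anchor]]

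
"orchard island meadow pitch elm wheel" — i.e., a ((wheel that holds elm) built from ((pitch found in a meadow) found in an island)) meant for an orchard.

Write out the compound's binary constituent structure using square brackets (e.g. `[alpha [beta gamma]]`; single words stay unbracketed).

[orchard [[island [meadow pitch]] [elm wheel]]]

The outermost head in the paraphrase is "wheel" (specifically "island meadow pitch elm wheel"), modified by "orchard".
Inside "island meadow pitch elm wheel": head "wheel" (specifically "elm wheel"), modifier "island meadow pitch".
Inside "island meadow pitch": head "pitch" (specifically "meadow pitch"), modifier "island".
Inside "meadow pitch": head "pitch", modifier "meadow".
Inside "elm wheel": head "wheel", modifier "elm".
Assembled: [orchard [[island [meadow pitch]] [elm wheel]]].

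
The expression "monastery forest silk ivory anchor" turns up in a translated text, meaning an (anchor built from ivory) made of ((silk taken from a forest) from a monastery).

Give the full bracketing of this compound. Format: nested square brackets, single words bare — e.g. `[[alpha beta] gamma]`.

[[monastery [forest silk]] [ivory anchor]]

Whole compound: head "anchor" (specifically "ivory anchor"), modifier "monastery forest silk".
Inside "monastery forest silk": head "silk" (specifically "forest silk"), modifier "monastery".
Inside "forest silk": head "silk", modifier "forest".
Inside "ivory anchor": head "anchor", modifier "ivory".
Putting it together: [[monastery [forest silk]] [ivory anchor]].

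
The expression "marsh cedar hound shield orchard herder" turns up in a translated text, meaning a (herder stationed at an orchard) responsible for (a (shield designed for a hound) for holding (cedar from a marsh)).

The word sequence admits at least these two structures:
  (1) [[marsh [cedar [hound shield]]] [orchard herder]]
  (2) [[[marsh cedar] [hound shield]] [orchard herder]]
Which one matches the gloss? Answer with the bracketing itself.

The paraphrase's head is the "herder" part ("orchard herder"); its modifier is "marsh cedar hound shield".
That top-level split, carried through the inner groups, gives [[[marsh cedar] [hound shield]] [orchard herder]].

[[[marsh cedar] [hound shield]] [orchard herder]]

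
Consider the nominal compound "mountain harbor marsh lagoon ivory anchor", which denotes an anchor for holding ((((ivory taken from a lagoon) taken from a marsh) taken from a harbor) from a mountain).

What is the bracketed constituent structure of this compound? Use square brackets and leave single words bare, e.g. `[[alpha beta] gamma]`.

[[mountain [harbor [marsh [lagoon ivory]]]] anchor]

The outermost head in the paraphrase is "anchor", modified by "mountain harbor marsh lagoon ivory".
"mountain harbor marsh lagoon ivory" → head "ivory" (specifically "harbor marsh lagoon ivory"), modifier "mountain".
"harbor marsh lagoon ivory" → head "ivory" (specifically "marsh lagoon ivory"), modifier "harbor".
"marsh lagoon ivory" → head "ivory" (specifically "lagoon ivory"), modifier "marsh".
"lagoon ivory" → head "ivory", modifier "lagoon".
Putting it together: [[mountain [harbor [marsh [lagoon ivory]]]] anchor].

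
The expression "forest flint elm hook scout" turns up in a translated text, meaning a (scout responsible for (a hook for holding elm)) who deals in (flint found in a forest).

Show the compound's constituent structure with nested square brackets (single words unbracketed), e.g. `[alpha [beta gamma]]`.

[[forest flint] [[elm hook] scout]]

Overall it is a kind of scout (specifically "elm hook scout"); the modifier is "forest flint".
Within "forest flint", the head is "flint" and the modifier is "forest".
Within "elm hook scout", the head is "scout" and the modifier is "elm hook".
Within "elm hook", the head is "hook" and the modifier is "elm".
Putting it together: [[forest flint] [[elm hook] scout]].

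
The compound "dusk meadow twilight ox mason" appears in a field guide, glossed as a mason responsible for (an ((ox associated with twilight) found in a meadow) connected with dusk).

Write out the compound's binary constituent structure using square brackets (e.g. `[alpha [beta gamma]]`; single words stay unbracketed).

[[dusk [meadow [twilight ox]]] mason]

Whole compound: head "mason", modifier "dusk meadow twilight ox".
"dusk meadow twilight ox" → head "ox" (specifically "meadow twilight ox"), modifier "dusk".
"meadow twilight ox" → head "ox" (specifically "twilight ox"), modifier "meadow".
"twilight ox" → head "ox", modifier "twilight".
Assembled: [[dusk [meadow [twilight ox]]] mason].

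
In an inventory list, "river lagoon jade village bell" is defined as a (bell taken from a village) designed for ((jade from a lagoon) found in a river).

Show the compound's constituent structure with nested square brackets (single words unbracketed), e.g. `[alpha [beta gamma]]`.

[[river [lagoon jade]] [village bell]]

Overall it is a kind of bell (specifically "village bell"); the modifier is "river lagoon jade".
Inside "river lagoon jade": head "jade" (specifically "lagoon jade"), modifier "river".
Inside "lagoon jade": head "jade", modifier "lagoon".
Inside "village bell": head "bell", modifier "village".
Putting it together: [[river [lagoon jade]] [village bell]].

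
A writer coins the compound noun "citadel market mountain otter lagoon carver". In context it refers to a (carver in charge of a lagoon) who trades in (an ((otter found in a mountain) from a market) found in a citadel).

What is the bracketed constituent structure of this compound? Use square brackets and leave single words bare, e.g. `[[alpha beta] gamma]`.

[[citadel [market [mountain otter]]] [lagoon carver]]

At the top level: head "carver" (specifically "lagoon carver"); modifier "citadel market mountain otter".
"citadel market mountain otter" → head "otter" (specifically "market mountain otter"), modifier "citadel".
"market mountain otter" → head "otter" (specifically "mountain otter"), modifier "market".
"mountain otter" → head "otter", modifier "mountain".
"lagoon carver" → head "carver", modifier "lagoon".
So the structure is [[citadel [market [mountain otter]]] [lagoon carver]].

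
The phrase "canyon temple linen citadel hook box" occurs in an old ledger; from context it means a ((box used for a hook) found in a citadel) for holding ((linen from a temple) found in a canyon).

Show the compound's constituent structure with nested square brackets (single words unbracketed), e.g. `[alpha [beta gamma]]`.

The outermost head in the paraphrase is "box" (specifically "citadel hook box"), modified by "canyon temple linen".
Within "canyon temple linen", the head is "linen" (specifically "temple linen") and the modifier is "canyon".
Within "temple linen", the head is "linen" and the modifier is "temple".
Within "citadel hook box", the head is "box" (specifically "hook box") and the modifier is "citadel".
Within "hook box", the head is "box" and the modifier is "hook".
Assembled: [[canyon [temple linen]] [citadel [hook box]]].

[[canyon [temple linen]] [citadel [hook box]]]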